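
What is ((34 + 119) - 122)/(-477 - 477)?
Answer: -31/954 ≈ -0.032495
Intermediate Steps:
((34 + 119) - 122)/(-477 - 477) = (153 - 122)/(-954) = 31*(-1/954) = -31/954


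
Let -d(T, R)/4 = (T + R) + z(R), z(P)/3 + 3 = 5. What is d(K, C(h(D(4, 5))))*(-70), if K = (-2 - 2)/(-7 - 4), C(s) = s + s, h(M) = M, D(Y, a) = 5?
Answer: 50400/11 ≈ 4581.8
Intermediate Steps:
z(P) = 6 (z(P) = -9 + 3*5 = -9 + 15 = 6)
C(s) = 2*s
K = 4/11 (K = -4/(-11) = -4*(-1/11) = 4/11 ≈ 0.36364)
d(T, R) = -24 - 4*R - 4*T (d(T, R) = -4*((T + R) + 6) = -4*((R + T) + 6) = -4*(6 + R + T) = -24 - 4*R - 4*T)
d(K, C(h(D(4, 5))))*(-70) = (-24 - 8*5 - 4*4/11)*(-70) = (-24 - 4*10 - 16/11)*(-70) = (-24 - 40 - 16/11)*(-70) = -720/11*(-70) = 50400/11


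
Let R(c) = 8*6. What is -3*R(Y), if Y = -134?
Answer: -144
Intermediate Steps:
R(c) = 48
-3*R(Y) = -3*48 = -144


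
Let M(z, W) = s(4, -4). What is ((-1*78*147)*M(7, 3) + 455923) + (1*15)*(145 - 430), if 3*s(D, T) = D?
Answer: 436360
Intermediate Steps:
s(D, T) = D/3
M(z, W) = 4/3 (M(z, W) = (1/3)*4 = 4/3)
((-1*78*147)*M(7, 3) + 455923) + (1*15)*(145 - 430) = ((-1*78*147)*(4/3) + 455923) + (1*15)*(145 - 430) = (-78*147*(4/3) + 455923) + 15*(-285) = (-11466*4/3 + 455923) - 4275 = (-15288 + 455923) - 4275 = 440635 - 4275 = 436360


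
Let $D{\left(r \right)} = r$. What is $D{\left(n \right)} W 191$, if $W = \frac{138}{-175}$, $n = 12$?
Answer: $- \frac{316296}{175} \approx -1807.4$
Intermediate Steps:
$W = - \frac{138}{175}$ ($W = 138 \left(- \frac{1}{175}\right) = - \frac{138}{175} \approx -0.78857$)
$D{\left(n \right)} W 191 = 12 \left(- \frac{138}{175}\right) 191 = \left(- \frac{1656}{175}\right) 191 = - \frac{316296}{175}$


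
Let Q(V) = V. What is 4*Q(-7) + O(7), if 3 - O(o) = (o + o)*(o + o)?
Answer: -221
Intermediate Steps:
O(o) = 3 - 4*o**2 (O(o) = 3 - (o + o)*(o + o) = 3 - 2*o*2*o = 3 - 4*o**2)
4*Q(-7) + O(7) = 4*(-7) + (3 - 4*7**2) = -28 + (3 - 4*49) = -28 + (3 - 196) = -28 - 193 = -221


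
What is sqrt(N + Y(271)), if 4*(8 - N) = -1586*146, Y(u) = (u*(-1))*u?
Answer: 2*I*sqrt(3886) ≈ 124.68*I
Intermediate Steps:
Y(u) = -u**2 (Y(u) = (-u)*u = -u**2)
N = 57897 (N = 8 - (-793)*146/2 = 8 - 1/4*(-231556) = 8 + 57889 = 57897)
sqrt(N + Y(271)) = sqrt(57897 - 1*271**2) = sqrt(57897 - 1*73441) = sqrt(57897 - 73441) = sqrt(-15544) = 2*I*sqrt(3886)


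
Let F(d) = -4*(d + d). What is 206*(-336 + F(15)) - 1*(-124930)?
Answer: 30994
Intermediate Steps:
F(d) = -8*d
206*(-336 + F(15)) - 1*(-124930) = 206*(-336 - 8*15) - 1*(-124930) = 206*(-336 - 120) + 124930 = 206*(-456) + 124930 = -93936 + 124930 = 30994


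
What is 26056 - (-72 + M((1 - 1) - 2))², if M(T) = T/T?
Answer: 21015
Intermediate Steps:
M(T) = 1
26056 - (-72 + M((1 - 1) - 2))² = 26056 - (-72 + 1)² = 26056 - 1*(-71)² = 26056 - 1*5041 = 26056 - 5041 = 21015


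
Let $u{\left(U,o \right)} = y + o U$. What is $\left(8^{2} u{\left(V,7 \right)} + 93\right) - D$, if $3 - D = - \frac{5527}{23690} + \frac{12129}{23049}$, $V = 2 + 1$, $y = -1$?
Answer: $\frac{19185183433}{14000790} \approx 1370.3$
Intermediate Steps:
$V = 3$
$D = \frac{37901237}{14000790}$ ($D = 3 - \left(- \frac{5527}{23690} + \frac{12129}{23049}\right) = 3 - \left(\left(-5527\right) \frac{1}{23690} + 12129 \cdot \frac{1}{23049}\right) = 3 - \left(- \frac{5527}{23690} + \frac{311}{591}\right) = 3 - \frac{4101133}{14000790} = \frac{37901237}{14000790} \approx 2.7071$)
$u{\left(U,o \right)} = -1 + U o$ ($u{\left(U,o \right)} = -1 + o U = -1 + U o$)
$\left(8^{2} u{\left(V,7 \right)} + 93\right) - D = \left(8^{2} \left(-1 + 3 \cdot 7\right) + 93\right) - \frac{37901237}{14000790} = \left(64 \left(-1 + 21\right) + 93\right) - \frac{37901237}{14000790} = \left(64 \cdot 20 + 93\right) - \frac{37901237}{14000790} = \left(1280 + 93\right) - \frac{37901237}{14000790} = 1373 - \frac{37901237}{14000790} = \frac{19185183433}{14000790}$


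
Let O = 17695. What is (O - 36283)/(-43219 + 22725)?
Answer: 9294/10247 ≈ 0.90700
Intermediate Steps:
(O - 36283)/(-43219 + 22725) = (17695 - 36283)/(-43219 + 22725) = -18588/(-20494) = -18588*(-1/20494) = 9294/10247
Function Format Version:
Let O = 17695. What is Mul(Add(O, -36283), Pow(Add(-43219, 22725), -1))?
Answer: Rational(9294, 10247) ≈ 0.90700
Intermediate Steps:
Mul(Add(O, -36283), Pow(Add(-43219, 22725), -1)) = Mul(Add(17695, -36283), Pow(Add(-43219, 22725), -1)) = Mul(-18588, Pow(-20494, -1)) = Mul(-18588, Rational(-1, 20494)) = Rational(9294, 10247)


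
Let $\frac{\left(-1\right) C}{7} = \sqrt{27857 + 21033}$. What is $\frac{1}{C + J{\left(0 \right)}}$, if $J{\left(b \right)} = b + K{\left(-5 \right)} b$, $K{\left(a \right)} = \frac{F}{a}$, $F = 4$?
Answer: $- \frac{\sqrt{48890}}{342230} \approx -0.00064609$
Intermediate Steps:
$K{\left(a \right)} = \frac{4}{a}$
$J{\left(b \right)} = \frac{b}{5}$ ($J{\left(b \right)} = b + \frac{4}{-5} b = b + 4 \left(- \frac{1}{5}\right) b = b - \frac{4 b}{5} = \frac{b}{5}$)
$C = - 7 \sqrt{48890}$ ($C = - 7 \sqrt{27857 + 21033} = - 7 \sqrt{48890} \approx -1547.8$)
$\frac{1}{C + J{\left(0 \right)}} = \frac{1}{- 7 \sqrt{48890} + \frac{1}{5} \cdot 0} = \frac{1}{- 7 \sqrt{48890} + 0} = \frac{1}{\left(-7\right) \sqrt{48890}} = - \frac{\sqrt{48890}}{342230}$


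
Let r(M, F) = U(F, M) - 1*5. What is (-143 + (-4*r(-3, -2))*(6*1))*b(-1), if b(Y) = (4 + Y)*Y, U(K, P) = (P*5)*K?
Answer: 2229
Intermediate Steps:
U(K, P) = 5*K*P (U(K, P) = (5*P)*K = 5*K*P)
b(Y) = Y*(4 + Y)
r(M, F) = -5 + 5*F*M (r(M, F) = 5*F*M - 1*5 = 5*F*M - 5 = -5 + 5*F*M)
(-143 + (-4*r(-3, -2))*(6*1))*b(-1) = (-143 + (-4*(-5 + 5*(-2)*(-3)))*(6*1))*(-(4 - 1)) = (-143 - 4*(-5 + 30)*6)*(-1*3) = (-143 - 4*25*6)*(-3) = (-143 - 100*6)*(-3) = (-143 - 600)*(-3) = -743*(-3) = 2229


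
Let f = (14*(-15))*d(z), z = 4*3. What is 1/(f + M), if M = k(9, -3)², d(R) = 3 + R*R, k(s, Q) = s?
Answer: -1/30789 ≈ -3.2479e-5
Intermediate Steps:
z = 12
d(R) = 3 + R²
f = -30870 (f = (14*(-15))*(3 + 12²) = -210*(3 + 144) = -210*147 = -30870)
M = 81 (M = 9² = 81)
1/(f + M) = 1/(-30870 + 81) = 1/(-30789) = -1/30789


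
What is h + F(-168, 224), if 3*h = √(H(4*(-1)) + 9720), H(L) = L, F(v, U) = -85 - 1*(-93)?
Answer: 8 + 2*√2429/3 ≈ 40.857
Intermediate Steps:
F(v, U) = 8 (F(v, U) = -85 + 93 = 8)
h = 2*√2429/3 (h = √(4*(-1) + 9720)/3 = √(-4 + 9720)/3 = √9716/3 = (2*√2429)/3 = 2*√2429/3 ≈ 32.857)
h + F(-168, 224) = 2*√2429/3 + 8 = 8 + 2*√2429/3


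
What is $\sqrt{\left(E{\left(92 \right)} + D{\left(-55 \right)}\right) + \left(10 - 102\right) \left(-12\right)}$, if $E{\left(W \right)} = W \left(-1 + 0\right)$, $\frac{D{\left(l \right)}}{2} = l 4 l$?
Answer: $2 \sqrt{6303} \approx 158.78$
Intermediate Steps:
$D{\left(l \right)} = 8 l^{2}$ ($D{\left(l \right)} = 2 l 4 l = 2 \cdot 4 l l = 2 \cdot 4 l^{2} = 8 l^{2}$)
$E{\left(W \right)} = - W$ ($E{\left(W \right)} = W \left(-1\right) = - W$)
$\sqrt{\left(E{\left(92 \right)} + D{\left(-55 \right)}\right) + \left(10 - 102\right) \left(-12\right)} = \sqrt{\left(\left(-1\right) 92 + 8 \left(-55\right)^{2}\right) + \left(10 - 102\right) \left(-12\right)} = \sqrt{\left(-92 + 8 \cdot 3025\right) - -1104} = \sqrt{\left(-92 + 24200\right) + 1104} = \sqrt{24108 + 1104} = \sqrt{25212} = 2 \sqrt{6303}$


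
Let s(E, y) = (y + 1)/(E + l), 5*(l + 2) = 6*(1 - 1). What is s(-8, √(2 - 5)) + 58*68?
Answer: 39439/10 - I*√3/10 ≈ 3943.9 - 0.17321*I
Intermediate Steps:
l = -2 (l = -2 + (6*(1 - 1))/5 = -2 + (6*0)/5 = -2 + (⅕)*0 = -2 + 0 = -2)
s(E, y) = (1 + y)/(-2 + E) (s(E, y) = (y + 1)/(E - 2) = (1 + y)/(-2 + E))
s(-8, √(2 - 5)) + 58*68 = (1 + √(2 - 5))/(-2 - 8) + 58*68 = (1 + √(-3))/(-10) + 3944 = -(1 + I*√3)/10 + 3944 = (-⅒ - I*√3/10) + 3944 = 39439/10 - I*√3/10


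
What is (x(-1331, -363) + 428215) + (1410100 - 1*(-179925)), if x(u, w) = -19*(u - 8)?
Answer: 2043681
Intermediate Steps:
x(u, w) = 152 - 19*u (x(u, w) = -19*(-8 + u) = 152 - 19*u)
(x(-1331, -363) + 428215) + (1410100 - 1*(-179925)) = ((152 - 19*(-1331)) + 428215) + (1410100 - 1*(-179925)) = ((152 + 25289) + 428215) + (1410100 + 179925) = (25441 + 428215) + 1590025 = 453656 + 1590025 = 2043681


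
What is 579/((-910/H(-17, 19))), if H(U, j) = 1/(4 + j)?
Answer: -579/20930 ≈ -0.027664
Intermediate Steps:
579/((-910/H(-17, 19))) = 579/((-910/(1/(4 + 19)))) = 579/((-910/(1/23))) = 579/((-910/1/23)) = 579/((-910*23)) = 579/(-20930) = 579*(-1/20930) = -579/20930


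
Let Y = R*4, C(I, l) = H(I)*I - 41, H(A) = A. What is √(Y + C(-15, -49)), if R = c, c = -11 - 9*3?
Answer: 4*√2 ≈ 5.6569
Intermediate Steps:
c = -38 (c = -11 - 27 = -38)
C(I, l) = -41 + I² (C(I, l) = I*I - 41 = I² - 41 = -41 + I²)
R = -38
Y = -152 (Y = -38*4 = -152)
√(Y + C(-15, -49)) = √(-152 + (-41 + (-15)²)) = √(-152 + (-41 + 225)) = √(-152 + 184) = √32 = 4*√2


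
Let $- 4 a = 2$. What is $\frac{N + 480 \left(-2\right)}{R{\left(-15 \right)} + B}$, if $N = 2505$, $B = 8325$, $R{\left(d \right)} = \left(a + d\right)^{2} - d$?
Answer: $\frac{6180}{34321} \approx 0.18006$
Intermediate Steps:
$a = - \frac{1}{2}$ ($a = \left(- \frac{1}{4}\right) 2 = - \frac{1}{2} \approx -0.5$)
$R{\left(d \right)} = \left(- \frac{1}{2} + d\right)^{2} - d$
$\frac{N + 480 \left(-2\right)}{R{\left(-15 \right)} + B} = \frac{2505 + 480 \left(-2\right)}{\left(\frac{1}{4} + \left(-15\right)^{2} - -30\right) + 8325} = \frac{2505 - 960}{\left(\frac{1}{4} + 225 + 30\right) + 8325} = \frac{1545}{\frac{1021}{4} + 8325} = \frac{1545}{\frac{34321}{4}} = 1545 \cdot \frac{4}{34321} = \frac{6180}{34321}$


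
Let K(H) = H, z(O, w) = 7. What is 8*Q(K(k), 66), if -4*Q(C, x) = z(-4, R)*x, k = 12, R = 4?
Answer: -924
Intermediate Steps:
Q(C, x) = -7*x/4
8*Q(K(k), 66) = 8*(-7/4*66) = 8*(-231/2) = -924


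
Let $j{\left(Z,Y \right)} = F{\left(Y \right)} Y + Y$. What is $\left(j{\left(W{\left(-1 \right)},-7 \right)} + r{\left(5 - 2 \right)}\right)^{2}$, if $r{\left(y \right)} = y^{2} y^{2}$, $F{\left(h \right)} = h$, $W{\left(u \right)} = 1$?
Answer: $15129$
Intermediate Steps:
$j{\left(Z,Y \right)} = Y + Y^{2}$ ($j{\left(Z,Y \right)} = Y Y + Y = Y^{2} + Y = Y + Y^{2}$)
$r{\left(y \right)} = y^{4}$
$\left(j{\left(W{\left(-1 \right)},-7 \right)} + r{\left(5 - 2 \right)}\right)^{2} = \left(- 7 \left(1 - 7\right) + \left(5 - 2\right)^{4}\right)^{2} = \left(\left(-7\right) \left(-6\right) + \left(5 - 2\right)^{4}\right)^{2} = \left(42 + 3^{4}\right)^{2} = \left(42 + 81\right)^{2} = 123^{2} = 15129$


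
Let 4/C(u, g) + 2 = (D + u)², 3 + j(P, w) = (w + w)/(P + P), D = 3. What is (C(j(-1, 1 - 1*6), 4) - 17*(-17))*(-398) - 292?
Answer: -2653814/23 ≈ -1.1538e+5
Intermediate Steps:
j(P, w) = -3 + w/P (j(P, w) = -3 + (w + w)/(P + P) = -3 + (2*w)/((2*P)) = -3 + (2*w)*(1/(2*P)) = -3 + w/P)
C(u, g) = 4/(-2 + (3 + u)²)
(C(j(-1, 1 - 1*6), 4) - 17*(-17))*(-398) - 292 = (4/(-2 + (3 + (-3 + (1 - 1*6)/(-1)))²) - 17*(-17))*(-398) - 292 = (4/(-2 + (3 + (-3 + (1 - 6)*(-1)))²) + 289)*(-398) - 292 = (4/(-2 + (3 + (-3 - 5*(-1)))²) + 289)*(-398) - 292 = (4/(-2 + (3 + (-3 + 5))²) + 289)*(-398) - 292 = (4/(-2 + (3 + 2)²) + 289)*(-398) - 292 = (4/(-2 + 5²) + 289)*(-398) - 292 = (4/(-2 + 25) + 289)*(-398) - 292 = (4/23 + 289)*(-398) - 292 = (6651/23)*(-398) - 292 = -2647098/23 - 292 = -2653814/23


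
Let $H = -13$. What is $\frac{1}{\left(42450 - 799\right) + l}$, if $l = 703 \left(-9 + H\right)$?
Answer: $\frac{1}{26185} \approx 3.819 \cdot 10^{-5}$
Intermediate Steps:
$l = -15466$ ($l = 703 \left(-9 - 13\right) = 703 \left(-22\right) = -15466$)
$\frac{1}{\left(42450 - 799\right) + l} = \frac{1}{\left(42450 - 799\right) - 15466} = \frac{1}{41651 - 15466} = \frac{1}{26185}$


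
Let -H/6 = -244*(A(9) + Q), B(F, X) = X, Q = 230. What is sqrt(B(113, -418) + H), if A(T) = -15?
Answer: sqrt(314342) ≈ 560.66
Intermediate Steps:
H = 314760 (H = -(-1464)*(-15 + 230) = -(-1464)*215 = -6*(-52460) = 314760)
sqrt(B(113, -418) + H) = sqrt(-418 + 314760) = sqrt(314342)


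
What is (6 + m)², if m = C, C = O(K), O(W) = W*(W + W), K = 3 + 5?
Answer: 17956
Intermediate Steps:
K = 8
O(W) = 2*W² (O(W) = W*(2*W) = 2*W²)
C = 128 (C = 2*8² = 2*64 = 128)
m = 128
(6 + m)² = (6 + 128)² = 134² = 17956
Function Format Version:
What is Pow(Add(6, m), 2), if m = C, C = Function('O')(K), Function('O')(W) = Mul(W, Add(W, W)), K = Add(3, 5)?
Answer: 17956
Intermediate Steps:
K = 8
Function('O')(W) = Mul(2, Pow(W, 2)) (Function('O')(W) = Mul(W, Mul(2, W)) = Mul(2, Pow(W, 2)))
C = 128 (C = Mul(2, Pow(8, 2)) = Mul(2, 64) = 128)
m = 128
Pow(Add(6, m), 2) = Pow(Add(6, 128), 2) = Pow(134, 2) = 17956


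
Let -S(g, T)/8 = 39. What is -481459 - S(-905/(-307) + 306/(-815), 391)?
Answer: -481147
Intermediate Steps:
S(g, T) = -312 (S(g, T) = -8*39 = -312)
-481459 - S(-905/(-307) + 306/(-815), 391) = -481459 - 1*(-312) = -481459 + 312 = -481147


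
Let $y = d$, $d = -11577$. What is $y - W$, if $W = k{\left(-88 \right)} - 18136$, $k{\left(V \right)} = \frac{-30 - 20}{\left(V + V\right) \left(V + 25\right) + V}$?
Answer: $\frac{1442981}{220} \approx 6559.0$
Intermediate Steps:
$k{\left(V \right)} = - \frac{50}{V + 2 V \left(25 + V\right)}$ ($k{\left(V \right)} = - \frac{50}{2 V \left(25 + V\right) + V} = - \frac{50}{V + 2 V \left(25 + V\right)}$)
$y = -11577$
$W = - \frac{3989921}{220}$ ($W = - \frac{50}{\left(-88\right) \left(51 + 2 \left(-88\right)\right)} - 18136 = \left(-50\right) \left(- \frac{1}{88}\right) \frac{1}{51 - 176} - 18136 = \left(-50\right) \left(- \frac{1}{88}\right) \frac{1}{-125} - 18136 = \left(-50\right) \left(- \frac{1}{88}\right) \left(- \frac{1}{125}\right) - 18136 = - \frac{1}{220} - 18136 = - \frac{3989921}{220} \approx -18136.0$)
$y - W = -11577 - - \frac{3989921}{220} = -11577 + \frac{3989921}{220} = \frac{1442981}{220}$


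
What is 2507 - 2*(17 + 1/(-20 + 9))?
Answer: 27205/11 ≈ 2473.2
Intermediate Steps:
2507 - 2*(17 + 1/(-20 + 9)) = 2507 - 2*(17 + 1/(-11)) = 2507 - 2*(17 - 1/11) = 2507 - 2*186/11 = 2507 - 372/11 = 27205/11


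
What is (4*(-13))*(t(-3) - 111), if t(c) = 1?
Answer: 5720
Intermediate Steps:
(4*(-13))*(t(-3) - 111) = (4*(-13))*(1 - 111) = -52*(-110) = 5720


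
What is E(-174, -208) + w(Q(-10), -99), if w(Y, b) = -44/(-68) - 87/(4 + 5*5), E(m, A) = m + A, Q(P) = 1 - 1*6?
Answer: -6534/17 ≈ -384.35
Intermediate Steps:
Q(P) = -5 (Q(P) = 1 - 6 = -5)
E(m, A) = A + m
w(Y, b) = -40/17 (w(Y, b) = -44*(-1/68) - 87/(4 + 25) = 11/17 - 87/29 = 11/17 - 87*1/29 = 11/17 - 3 = -40/17)
E(-174, -208) + w(Q(-10), -99) = (-208 - 174) - 40/17 = -382 - 40/17 = -6534/17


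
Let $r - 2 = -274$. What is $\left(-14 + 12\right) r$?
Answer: $544$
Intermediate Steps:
$r = -272$ ($r = 2 - 274 = -272$)
$\left(-14 + 12\right) r = \left(-14 + 12\right) \left(-272\right) = \left(-2\right) \left(-272\right) = 544$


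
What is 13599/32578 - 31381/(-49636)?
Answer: 848665091/808520804 ≈ 1.0497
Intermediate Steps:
13599/32578 - 31381/(-49636) = 13599*(1/32578) - 31381*(-1/49636) = 13599/32578 + 31381/49636 = 848665091/808520804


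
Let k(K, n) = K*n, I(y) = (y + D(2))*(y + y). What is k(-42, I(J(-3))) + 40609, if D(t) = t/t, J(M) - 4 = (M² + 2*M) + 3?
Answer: 31369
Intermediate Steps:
J(M) = 7 + M² + 2*M (J(M) = 4 + ((M² + 2*M) + 3) = 4 + (3 + M² + 2*M) = 7 + M² + 2*M)
D(t) = 1
I(y) = 2*y*(1 + y) (I(y) = (y + 1)*(y + y) = (1 + y)*(2*y) = 2*y*(1 + y))
k(-42, I(J(-3))) + 40609 = -84*(7 + (-3)² + 2*(-3))*(1 + (7 + (-3)² + 2*(-3))) + 40609 = -84*(7 + 9 - 6)*(1 + (7 + 9 - 6)) + 40609 = -84*10*(1 + 10) + 40609 = -84*10*11 + 40609 = -42*220 + 40609 = -9240 + 40609 = 31369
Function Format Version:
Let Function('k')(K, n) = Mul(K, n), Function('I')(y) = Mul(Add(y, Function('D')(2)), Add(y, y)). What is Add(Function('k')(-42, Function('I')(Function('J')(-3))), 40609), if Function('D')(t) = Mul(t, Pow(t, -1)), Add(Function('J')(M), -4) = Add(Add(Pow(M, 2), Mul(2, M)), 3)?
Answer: 31369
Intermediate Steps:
Function('J')(M) = Add(7, Pow(M, 2), Mul(2, M)) (Function('J')(M) = Add(4, Add(Add(Pow(M, 2), Mul(2, M)), 3)) = Add(4, Add(3, Pow(M, 2), Mul(2, M))) = Add(7, Pow(M, 2), Mul(2, M)))
Function('D')(t) = 1
Function('I')(y) = Mul(2, y, Add(1, y)) (Function('I')(y) = Mul(Add(y, 1), Add(y, y)) = Mul(Add(1, y), Mul(2, y)) = Mul(2, y, Add(1, y)))
Add(Function('k')(-42, Function('I')(Function('J')(-3))), 40609) = Add(Mul(-42, Mul(2, Add(7, Pow(-3, 2), Mul(2, -3)), Add(1, Add(7, Pow(-3, 2), Mul(2, -3))))), 40609) = Add(Mul(-42, Mul(2, Add(7, 9, -6), Add(1, Add(7, 9, -6)))), 40609) = Add(Mul(-42, Mul(2, 10, Add(1, 10))), 40609) = Add(Mul(-42, Mul(2, 10, 11)), 40609) = Add(Mul(-42, 220), 40609) = Add(-9240, 40609) = 31369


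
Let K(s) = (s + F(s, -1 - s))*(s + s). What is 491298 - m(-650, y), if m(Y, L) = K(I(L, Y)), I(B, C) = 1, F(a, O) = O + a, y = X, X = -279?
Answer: 491298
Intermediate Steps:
y = -279
K(s) = 2*s*(-1 + s) (K(s) = (s + ((-1 - s) + s))*(s + s) = (s - 1)*(2*s) = (-1 + s)*(2*s) = 2*s*(-1 + s))
m(Y, L) = 0 (m(Y, L) = 2*1*(-1 + 1) = 2*1*0 = 0)
491298 - m(-650, y) = 491298 - 1*0 = 491298 + 0 = 491298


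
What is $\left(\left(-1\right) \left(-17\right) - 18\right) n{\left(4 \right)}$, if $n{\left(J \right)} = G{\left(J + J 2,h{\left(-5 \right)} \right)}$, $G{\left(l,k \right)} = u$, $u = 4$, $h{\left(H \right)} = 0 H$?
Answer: $-4$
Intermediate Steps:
$h{\left(H \right)} = 0$
$G{\left(l,k \right)} = 4$
$n{\left(J \right)} = 4$
$\left(\left(-1\right) \left(-17\right) - 18\right) n{\left(4 \right)} = \left(\left(-1\right) \left(-17\right) - 18\right) 4 = \left(17 - 18\right) 4 = \left(-1\right) 4 = -4$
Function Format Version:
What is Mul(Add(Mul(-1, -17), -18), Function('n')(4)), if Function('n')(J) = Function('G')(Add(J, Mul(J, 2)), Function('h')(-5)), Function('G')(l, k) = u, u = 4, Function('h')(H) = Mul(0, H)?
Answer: -4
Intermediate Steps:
Function('h')(H) = 0
Function('G')(l, k) = 4
Function('n')(J) = 4
Mul(Add(Mul(-1, -17), -18), Function('n')(4)) = Mul(Add(Mul(-1, -17), -18), 4) = Mul(Add(17, -18), 4) = Mul(-1, 4) = -4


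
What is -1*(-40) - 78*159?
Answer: -12362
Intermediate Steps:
-1*(-40) - 78*159 = 40 - 12402 = -12362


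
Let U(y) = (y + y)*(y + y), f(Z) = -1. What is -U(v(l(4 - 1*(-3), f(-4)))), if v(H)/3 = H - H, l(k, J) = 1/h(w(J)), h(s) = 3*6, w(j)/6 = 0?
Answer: 0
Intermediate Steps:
w(j) = 0 (w(j) = 6*0 = 0)
h(s) = 18
l(k, J) = 1/18
v(H) = 0 (v(H) = 3*(H - H) = 3*0 = 0)
U(y) = 4*y**2 (U(y) = (2*y)*(2*y) = 4*y**2)
-U(v(l(4 - 1*(-3), f(-4)))) = -4*0**2 = -4*0 = -1*0 = 0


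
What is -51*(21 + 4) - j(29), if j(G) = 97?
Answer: -1372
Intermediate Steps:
-51*(21 + 4) - j(29) = -51*(21 + 4) - 1*97 = -51*25 - 97 = -1275 - 97 = -1372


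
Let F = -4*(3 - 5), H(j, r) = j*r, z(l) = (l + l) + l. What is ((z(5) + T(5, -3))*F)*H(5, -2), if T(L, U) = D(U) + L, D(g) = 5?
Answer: -2000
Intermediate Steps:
z(l) = 3*l (z(l) = 2*l + l = 3*l)
T(L, U) = 5 + L
F = 8 (F = -4*(-2) = 8)
((z(5) + T(5, -3))*F)*H(5, -2) = ((3*5 + (5 + 5))*8)*(5*(-2)) = ((15 + 10)*8)*(-10) = (25*8)*(-10) = 200*(-10) = -2000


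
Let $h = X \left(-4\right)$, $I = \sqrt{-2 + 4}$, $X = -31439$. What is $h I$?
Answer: $125756 \sqrt{2} \approx 1.7785 \cdot 10^{5}$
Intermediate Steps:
$I = \sqrt{2} \approx 1.4142$
$h = 125756$ ($h = \left(-31439\right) \left(-4\right) = 125756$)
$h I = 125756 \sqrt{2}$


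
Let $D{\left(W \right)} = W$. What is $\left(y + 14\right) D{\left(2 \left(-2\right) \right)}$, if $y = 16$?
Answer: $-120$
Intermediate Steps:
$\left(y + 14\right) D{\left(2 \left(-2\right) \right)} = \left(16 + 14\right) 2 \left(-2\right) = 30 \left(-4\right) = -120$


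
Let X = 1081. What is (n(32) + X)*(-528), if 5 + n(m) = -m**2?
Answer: -27456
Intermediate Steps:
n(m) = -5 - m**2
(n(32) + X)*(-528) = ((-5 - 1*32**2) + 1081)*(-528) = ((-5 - 1*1024) + 1081)*(-528) = ((-5 - 1024) + 1081)*(-528) = (-1029 + 1081)*(-528) = 52*(-528) = -27456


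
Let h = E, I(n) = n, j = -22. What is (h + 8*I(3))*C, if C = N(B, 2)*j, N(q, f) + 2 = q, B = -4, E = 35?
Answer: 7788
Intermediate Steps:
N(q, f) = -2 + q
h = 35
C = 132 (C = (-2 - 4)*(-22) = -6*(-22) = 132)
(h + 8*I(3))*C = (35 + 8*3)*132 = (35 + 24)*132 = 59*132 = 7788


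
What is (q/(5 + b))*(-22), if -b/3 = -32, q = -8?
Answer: 176/101 ≈ 1.7426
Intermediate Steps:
b = 96 (b = -3*(-32) = 96)
(q/(5 + b))*(-22) = (-8/(5 + 96))*(-22) = (-8/101)*(-22) = ((1/101)*(-8))*(-22) = -8/101*(-22) = 176/101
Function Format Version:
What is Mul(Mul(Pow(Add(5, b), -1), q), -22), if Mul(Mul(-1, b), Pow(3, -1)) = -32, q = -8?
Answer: Rational(176, 101) ≈ 1.7426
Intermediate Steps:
b = 96 (b = Mul(-3, -32) = 96)
Mul(Mul(Pow(Add(5, b), -1), q), -22) = Mul(Mul(Pow(Add(5, 96), -1), -8), -22) = Mul(Mul(Pow(101, -1), -8), -22) = Mul(Mul(Rational(1, 101), -8), -22) = Mul(Rational(-8, 101), -22) = Rational(176, 101)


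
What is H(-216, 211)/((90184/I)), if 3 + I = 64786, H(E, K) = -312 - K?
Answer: -33881509/90184 ≈ -375.69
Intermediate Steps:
I = 64783 (I = -3 + 64786 = 64783)
H(-216, 211)/((90184/I)) = (-312 - 1*211)/((90184/64783)) = (-312 - 211)/((90184*(1/64783))) = -523/90184/64783 = -523*64783/90184 = -33881509/90184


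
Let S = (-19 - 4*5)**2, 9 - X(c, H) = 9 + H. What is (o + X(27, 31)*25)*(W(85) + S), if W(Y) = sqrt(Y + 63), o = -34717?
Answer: -53983332 - 70984*sqrt(37) ≈ -5.4415e+7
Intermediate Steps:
X(c, H) = -H (X(c, H) = 9 - (9 + H) = 9 + (-9 - H) = -H)
W(Y) = sqrt(63 + Y)
S = 1521 (S = (-19 - 20)**2 = (-39)**2 = 1521)
(o + X(27, 31)*25)*(W(85) + S) = (-34717 - 1*31*25)*(sqrt(63 + 85) + 1521) = (-34717 - 31*25)*(sqrt(148) + 1521) = (-34717 - 775)*(2*sqrt(37) + 1521) = -35492*(1521 + 2*sqrt(37)) = -53983332 - 70984*sqrt(37)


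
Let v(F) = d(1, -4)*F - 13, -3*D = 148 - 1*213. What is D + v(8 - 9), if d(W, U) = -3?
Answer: 35/3 ≈ 11.667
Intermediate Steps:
D = 65/3 (D = -(148 - 1*213)/3 = -(148 - 213)/3 = -⅓*(-65) = 65/3 ≈ 21.667)
v(F) = -13 - 3*F (v(F) = -3*F - 13 = -13 - 3*F)
D + v(8 - 9) = 65/3 + (-13 - 3*(8 - 9)) = 65/3 + (-13 - 3*(-1)) = 65/3 + (-13 + 3) = 65/3 - 10 = 35/3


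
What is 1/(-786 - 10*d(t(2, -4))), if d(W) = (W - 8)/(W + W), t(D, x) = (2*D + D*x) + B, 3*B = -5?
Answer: -17/13567 ≈ -0.0012530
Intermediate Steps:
B = -5/3 (B = (⅓)*(-5) = -5/3 ≈ -1.6667)
t(D, x) = -5/3 + 2*D + D*x (t(D, x) = (2*D + D*x) - 5/3 = -5/3 + 2*D + D*x)
d(W) = (-8 + W)/(2*W) (d(W) = (-8 + W)/((2*W)) = (-8 + W)*(1/(2*W)) = (-8 + W)/(2*W))
1/(-786 - 10*d(t(2, -4))) = 1/(-786 - 5*(-8 + (-5/3 + 2*2 + 2*(-4)))/(-5/3 + 2*2 + 2*(-4))) = 1/(-786 - 5*(-8 + (-5/3 + 4 - 8))/(-5/3 + 4 - 8)) = 1/(-786 - 5*(-8 - 17/3)/(-17/3)) = 1/(-786 - 5*(-3)*(-41)/(17*3)) = 1/(-786 - 10*41/34) = 1/(-786 - 205/17) = 1/(-13567/17) = -17/13567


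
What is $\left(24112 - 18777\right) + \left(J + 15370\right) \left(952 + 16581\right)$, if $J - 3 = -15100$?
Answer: $4791844$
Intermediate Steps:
$J = -15097$ ($J = 3 - 15100 = -15097$)
$\left(24112 - 18777\right) + \left(J + 15370\right) \left(952 + 16581\right) = \left(24112 - 18777\right) + \left(-15097 + 15370\right) \left(952 + 16581\right) = 5335 + 273 \cdot 17533 = 5335 + 4786509 = 4791844$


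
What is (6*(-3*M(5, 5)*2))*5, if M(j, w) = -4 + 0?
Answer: 720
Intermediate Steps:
M(j, w) = -4
(6*(-3*M(5, 5)*2))*5 = (6*(-3*(-4)*2))*5 = (6*(12*2))*5 = (6*24)*5 = 144*5 = 720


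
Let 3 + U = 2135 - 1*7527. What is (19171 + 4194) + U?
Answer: 17970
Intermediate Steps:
U = -5395 (U = -3 + (2135 - 1*7527) = -3 + (2135 - 7527) = -3 - 5392 = -5395)
(19171 + 4194) + U = (19171 + 4194) - 5395 = 23365 - 5395 = 17970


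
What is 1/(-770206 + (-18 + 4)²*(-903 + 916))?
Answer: -1/767658 ≈ -1.3027e-6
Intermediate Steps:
1/(-770206 + (-18 + 4)²*(-903 + 916)) = 1/(-770206 + (-14)²*13) = 1/(-770206 + 196*13) = 1/(-770206 + 2548) = 1/(-767658) = -1/767658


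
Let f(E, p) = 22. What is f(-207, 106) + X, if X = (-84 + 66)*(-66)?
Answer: 1210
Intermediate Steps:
X = 1188 (X = -18*(-66) = 1188)
f(-207, 106) + X = 22 + 1188 = 1210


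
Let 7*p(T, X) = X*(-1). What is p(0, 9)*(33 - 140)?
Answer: 963/7 ≈ 137.57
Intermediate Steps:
p(T, X) = -X/7 (p(T, X) = (X*(-1))/7 = (-X)/7 = -X/7)
p(0, 9)*(33 - 140) = (-⅐*9)*(33 - 140) = -9/7*(-107) = 963/7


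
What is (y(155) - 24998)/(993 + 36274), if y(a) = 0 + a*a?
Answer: -973/37267 ≈ -0.026109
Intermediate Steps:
y(a) = a² (y(a) = 0 + a² = a²)
(y(155) - 24998)/(993 + 36274) = (155² - 24998)/(993 + 36274) = (24025 - 24998)/37267 = -973*1/37267 = -973/37267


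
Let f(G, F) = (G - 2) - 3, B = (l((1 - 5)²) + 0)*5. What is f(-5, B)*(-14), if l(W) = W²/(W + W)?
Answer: 140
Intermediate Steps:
l(W) = W/2 (l(W) = W²/((2*W)) = (1/(2*W))*W² = W/2)
B = 40 (B = ((1 - 5)²/2 + 0)*5 = ((½)*(-4)² + 0)*5 = ((½)*16 + 0)*5 = (8 + 0)*5 = 8*5 = 40)
f(G, F) = -5 + G (f(G, F) = (-2 + G) - 3 = -5 + G)
f(-5, B)*(-14) = (-5 - 5)*(-14) = -10*(-14) = 140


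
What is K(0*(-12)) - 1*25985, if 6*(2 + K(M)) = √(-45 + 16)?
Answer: -25987 + I*√29/6 ≈ -25987.0 + 0.89753*I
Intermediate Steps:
K(M) = -2 + I*√29/6 (K(M) = -2 + √(-45 + 16)/6 = -2 + √(-29)/6 = -2 + (I*√29)/6 = -2 + I*√29/6)
K(0*(-12)) - 1*25985 = (-2 + I*√29/6) - 1*25985 = (-2 + I*√29/6) - 25985 = -25987 + I*√29/6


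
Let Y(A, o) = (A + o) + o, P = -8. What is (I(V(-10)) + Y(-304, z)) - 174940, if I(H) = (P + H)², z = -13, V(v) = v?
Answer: -174946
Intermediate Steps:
Y(A, o) = A + 2*o
I(H) = (-8 + H)²
(I(V(-10)) + Y(-304, z)) - 174940 = ((-8 - 10)² + (-304 + 2*(-13))) - 174940 = ((-18)² + (-304 - 26)) - 174940 = (324 - 330) - 174940 = -6 - 174940 = -174946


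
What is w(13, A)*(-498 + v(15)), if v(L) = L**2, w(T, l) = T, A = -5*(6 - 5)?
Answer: -3549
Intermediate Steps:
A = -5 (A = -5*1 = -5)
w(13, A)*(-498 + v(15)) = 13*(-498 + 15**2) = 13*(-498 + 225) = 13*(-273) = -3549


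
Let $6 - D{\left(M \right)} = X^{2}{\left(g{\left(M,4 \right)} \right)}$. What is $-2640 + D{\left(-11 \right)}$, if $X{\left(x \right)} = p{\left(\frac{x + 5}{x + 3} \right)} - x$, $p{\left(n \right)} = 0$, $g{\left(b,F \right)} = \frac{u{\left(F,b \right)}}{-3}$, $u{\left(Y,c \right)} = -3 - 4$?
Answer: $- \frac{23755}{9} \approx -2639.4$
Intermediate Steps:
$u{\left(Y,c \right)} = -7$ ($u{\left(Y,c \right)} = -3 - 4 = -7$)
$g{\left(b,F \right)} = \frac{7}{3}$ ($g{\left(b,F \right)} = - \frac{7}{-3} = \left(-7\right) \left(- \frac{1}{3}\right) = \frac{7}{3}$)
$X{\left(x \right)} = - x$ ($X{\left(x \right)} = 0 - x = - x$)
$D{\left(M \right)} = \frac{5}{9}$ ($D{\left(M \right)} = 6 - \left(\left(-1\right) \frac{7}{3}\right)^{2} = 6 - \left(- \frac{7}{3}\right)^{2} = 6 - \frac{49}{9} = \frac{5}{9}$)
$-2640 + D{\left(-11 \right)} = -2640 + \frac{5}{9} = - \frac{23755}{9}$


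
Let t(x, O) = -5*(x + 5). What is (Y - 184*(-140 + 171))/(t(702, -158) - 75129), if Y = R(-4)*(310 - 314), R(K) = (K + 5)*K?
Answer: 711/9833 ≈ 0.072308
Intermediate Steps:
t(x, O) = -25 - 5*x (t(x, O) = -5*(5 + x) = -25 - 5*x)
R(K) = K*(5 + K) (R(K) = (5 + K)*K = K*(5 + K))
Y = 16 (Y = (-4*(5 - 4))*(310 - 314) = -4*1*(-4) = -4*(-4) = 16)
(Y - 184*(-140 + 171))/(t(702, -158) - 75129) = (16 - 184*(-140 + 171))/((-25 - 5*702) - 75129) = (16 - 184*31)/((-25 - 3510) - 75129) = (16 - 5704)/(-3535 - 75129) = -5688/(-78664) = -5688*(-1/78664) = 711/9833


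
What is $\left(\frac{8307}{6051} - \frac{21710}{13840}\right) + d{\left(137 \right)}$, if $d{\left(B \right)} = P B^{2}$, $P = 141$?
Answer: $\frac{7387580106901}{2791528} \approx 2.6464 \cdot 10^{6}$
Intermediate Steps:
$d{\left(B \right)} = 141 B^{2}$
$\left(\frac{8307}{6051} - \frac{21710}{13840}\right) + d{\left(137 \right)} = \left(\frac{8307}{6051} - \frac{21710}{13840}\right) + 141 \cdot 137^{2} = \left(8307 \cdot \frac{1}{6051} - \frac{2171}{1384}\right) + 141 \cdot 18769 = \left(\frac{2769}{2017} - \frac{2171}{1384}\right) + 2646429 = - \frac{546611}{2791528} + 2646429 = \frac{7387580106901}{2791528}$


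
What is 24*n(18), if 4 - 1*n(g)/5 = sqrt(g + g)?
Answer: -240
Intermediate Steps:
n(g) = 20 - 5*sqrt(2)*sqrt(g) (n(g) = 20 - 5*sqrt(g + g) = 20 - 5*sqrt(2)*sqrt(g))
24*n(18) = 24*(20 - 5*sqrt(2)*sqrt(18)) = 24*(20 - 5*sqrt(2)*3*sqrt(2)) = 24*(20 - 30) = 24*(-10) = -240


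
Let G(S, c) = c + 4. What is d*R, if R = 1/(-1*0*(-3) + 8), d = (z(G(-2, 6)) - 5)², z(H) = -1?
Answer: 9/2 ≈ 4.5000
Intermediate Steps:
G(S, c) = 4 + c
d = 36 (d = (-1 - 5)² = (-6)² = 36)
R = ⅛ (R = 1/(0*(-3) + 8) = 1/(0 + 8) = 1/8 = ⅛ ≈ 0.12500)
d*R = 36*(⅛) = 9/2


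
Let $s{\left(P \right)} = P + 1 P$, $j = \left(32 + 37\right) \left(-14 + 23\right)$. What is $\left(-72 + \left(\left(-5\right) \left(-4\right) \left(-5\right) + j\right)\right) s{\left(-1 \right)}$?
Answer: $-898$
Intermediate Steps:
$j = 621$ ($j = 69 \cdot 9 = 621$)
$s{\left(P \right)} = 2 P$ ($s{\left(P \right)} = P + P = 2 P$)
$\left(-72 + \left(\left(-5\right) \left(-4\right) \left(-5\right) + j\right)\right) s{\left(-1 \right)} = \left(-72 + \left(\left(-5\right) \left(-4\right) \left(-5\right) + 621\right)\right) 2 \left(-1\right) = \left(-72 + \left(20 \left(-5\right) + 621\right)\right) \left(-2\right) = \left(-72 + \left(-100 + 621\right)\right) \left(-2\right) = \left(-72 + 521\right) \left(-2\right) = 449 \left(-2\right) = -898$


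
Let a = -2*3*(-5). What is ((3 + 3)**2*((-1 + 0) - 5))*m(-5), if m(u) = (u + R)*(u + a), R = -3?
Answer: 43200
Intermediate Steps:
a = 30 (a = -6*(-5) = 30)
m(u) = (-3 + u)*(30 + u) (m(u) = (u - 3)*(u + 30) = (-3 + u)*(30 + u))
((3 + 3)**2*((-1 + 0) - 5))*m(-5) = ((3 + 3)**2*((-1 + 0) - 5))*(-90 + (-5)**2 + 27*(-5)) = (6**2*(-1 - 5))*(-90 + 25 - 135) = (36*(-6))*(-200) = -216*(-200) = 43200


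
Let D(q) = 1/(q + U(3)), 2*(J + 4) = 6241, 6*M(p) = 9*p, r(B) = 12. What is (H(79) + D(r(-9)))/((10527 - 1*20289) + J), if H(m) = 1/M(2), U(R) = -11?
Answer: -8/39873 ≈ -0.00020064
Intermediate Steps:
M(p) = 3*p/2 (M(p) = (9*p)/6 = 3*p/2)
J = 6233/2 (J = -4 + (1/2)*6241 = -4 + 6241/2 = 6233/2 ≈ 3116.5)
H(m) = 1/3 (H(m) = 1/((3/2)*2) = 1/3)
D(q) = 1/(-11 + q) (D(q) = 1/(q - 11) = 1/(-11 + q))
(H(79) + D(r(-9)))/((10527 - 1*20289) + J) = (1/3 + 1/(-11 + 12))/((10527 - 1*20289) + 6233/2) = (1/3 + 1/1)/((10527 - 20289) + 6233/2) = (1/3 + 1)/(-9762 + 6233/2) = 4/(3*(-13291/2)) = (4/3)*(-2/13291) = -8/39873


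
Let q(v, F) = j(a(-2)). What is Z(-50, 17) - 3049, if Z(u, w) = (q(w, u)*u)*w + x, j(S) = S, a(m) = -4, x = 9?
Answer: 360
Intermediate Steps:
q(v, F) = -4
Z(u, w) = 9 - 4*u*w (Z(u, w) = (-4*u)*w + 9 = -4*u*w + 9 = 9 - 4*u*w)
Z(-50, 17) - 3049 = (9 - 4*(-50)*17) - 3049 = (9 + 3400) - 3049 = 3409 - 3049 = 360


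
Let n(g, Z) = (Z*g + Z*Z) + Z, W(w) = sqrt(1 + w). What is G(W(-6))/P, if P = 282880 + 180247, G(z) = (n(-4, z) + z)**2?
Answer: 5/463127 + 20*I*sqrt(5)/463127 ≈ 1.0796e-5 + 9.6564e-5*I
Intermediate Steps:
n(g, Z) = Z + Z**2 + Z*g (n(g, Z) = (Z*g + Z**2) + Z = (Z**2 + Z*g) + Z = Z + Z**2 + Z*g)
G(z) = (z + z*(-3 + z))**2 (G(z) = (z*(1 + z - 4) + z)**2 = (z*(-3 + z) + z)**2 = (z + z*(-3 + z))**2)
P = 463127
G(W(-6))/P = ((sqrt(1 - 6))**2*(-2 + sqrt(1 - 6))**2)/463127 = ((sqrt(-5))**2*(-2 + sqrt(-5))**2)*(1/463127) = ((I*sqrt(5))**2*(-2 + I*sqrt(5))**2)*(1/463127) = -5*(-2 + I*sqrt(5))**2*(1/463127) = -5*(-2 + I*sqrt(5))**2/463127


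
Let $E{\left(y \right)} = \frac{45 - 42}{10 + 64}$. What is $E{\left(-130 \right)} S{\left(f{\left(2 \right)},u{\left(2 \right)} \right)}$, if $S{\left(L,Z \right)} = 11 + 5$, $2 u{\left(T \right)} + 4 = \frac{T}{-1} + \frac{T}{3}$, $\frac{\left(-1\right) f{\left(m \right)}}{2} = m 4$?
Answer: $\frac{24}{37} \approx 0.64865$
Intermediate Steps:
$f{\left(m \right)} = - 8 m$ ($f{\left(m \right)} = - 2 m 4 = - 2 \cdot 4 m = - 8 m$)
$E{\left(y \right)} = \frac{3}{74}$
$u{\left(T \right)} = -2 - \frac{T}{3}$ ($u{\left(T \right)} = -2 + \frac{\frac{T}{-1} + \frac{T}{3}}{2} = -2 + \frac{T \left(-1\right) + T \frac{1}{3}}{2} = -2 + \frac{- T + \frac{T}{3}}{2} = -2 + \frac{\left(- \frac{2}{3}\right) T}{2} = -2 - \frac{T}{3}$)
$S{\left(L,Z \right)} = 16$
$E{\left(-130 \right)} S{\left(f{\left(2 \right)},u{\left(2 \right)} \right)} = \frac{3}{74} \cdot 16 = \frac{24}{37}$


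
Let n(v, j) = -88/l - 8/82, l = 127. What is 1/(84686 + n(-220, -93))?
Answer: 5207/440955886 ≈ 1.1808e-5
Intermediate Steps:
n(v, j) = -4116/5207 (n(v, j) = -88/127 - 8/82 = -88*1/127 - 8*1/82 = -88/127 - 4/41 = -4116/5207)
1/(84686 + n(-220, -93)) = 1/(84686 - 4116/5207) = 1/(440955886/5207) = 5207/440955886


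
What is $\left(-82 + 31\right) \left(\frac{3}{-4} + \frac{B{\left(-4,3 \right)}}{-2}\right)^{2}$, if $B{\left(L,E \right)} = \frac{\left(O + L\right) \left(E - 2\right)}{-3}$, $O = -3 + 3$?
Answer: $- \frac{4913}{48} \approx -102.35$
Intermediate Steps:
$O = 0$
$B{\left(L,E \right)} = - \frac{L \left(-2 + E\right)}{3}$ ($B{\left(L,E \right)} = \frac{\left(0 + L\right) \left(E - 2\right)}{-3} = L \left(-2 + E\right) \left(- \frac{1}{3}\right) = - \frac{L \left(-2 + E\right)}{3}$)
$\left(-82 + 31\right) \left(\frac{3}{-4} + \frac{B{\left(-4,3 \right)}}{-2}\right)^{2} = \left(-82 + 31\right) \left(\frac{3}{-4} + \frac{\frac{1}{3} \left(-4\right) \left(2 - 3\right)}{-2}\right)^{2} = - 51 \left(3 \left(- \frac{1}{4}\right) + \frac{1}{3} \left(-4\right) \left(2 - 3\right) \left(- \frac{1}{2}\right)\right)^{2} = - 51 \left(- \frac{3}{4} + \frac{1}{3} \left(-4\right) \left(-1\right) \left(- \frac{1}{2}\right)\right)^{2} = - 51 \left(- \frac{3}{4} + \frac{4}{3} \left(- \frac{1}{2}\right)\right)^{2} = - 51 \left(- \frac{3}{4} - \frac{2}{3}\right)^{2} = - 51 \left(- \frac{17}{12}\right)^{2} = \left(-51\right) \frac{289}{144} = - \frac{4913}{48}$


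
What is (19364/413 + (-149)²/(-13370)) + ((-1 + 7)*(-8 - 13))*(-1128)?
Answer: 16021500803/112690 ≈ 1.4217e+5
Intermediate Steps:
(19364/413 + (-149)²/(-13370)) + ((-1 + 7)*(-8 - 13))*(-1128) = (19364*(1/413) + 22201*(-1/13370)) + (6*(-21))*(-1128) = (19364/413 - 22201/13370) - 126*(-1128) = 5096483/112690 + 142128 = 16021500803/112690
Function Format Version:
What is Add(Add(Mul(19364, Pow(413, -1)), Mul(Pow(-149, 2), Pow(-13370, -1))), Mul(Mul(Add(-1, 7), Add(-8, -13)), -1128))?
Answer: Rational(16021500803, 112690) ≈ 1.4217e+5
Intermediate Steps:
Add(Add(Mul(19364, Pow(413, -1)), Mul(Pow(-149, 2), Pow(-13370, -1))), Mul(Mul(Add(-1, 7), Add(-8, -13)), -1128)) = Add(Add(Mul(19364, Rational(1, 413)), Mul(22201, Rational(-1, 13370))), Mul(Mul(6, -21), -1128)) = Add(Add(Rational(19364, 413), Rational(-22201, 13370)), Mul(-126, -1128)) = Add(Rational(5096483, 112690), 142128) = Rational(16021500803, 112690)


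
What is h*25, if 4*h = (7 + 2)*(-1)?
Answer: -225/4 ≈ -56.250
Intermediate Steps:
h = -9/4 (h = ((7 + 2)*(-1))/4 = (9*(-1))/4 = (¼)*(-9) = -9/4 ≈ -2.2500)
h*25 = -9/4*25 = -225/4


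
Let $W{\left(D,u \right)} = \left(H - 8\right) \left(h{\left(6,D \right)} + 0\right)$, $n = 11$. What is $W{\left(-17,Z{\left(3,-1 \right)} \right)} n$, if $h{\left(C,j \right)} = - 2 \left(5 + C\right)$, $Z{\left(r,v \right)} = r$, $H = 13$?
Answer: $-1210$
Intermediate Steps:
$h{\left(C,j \right)} = -10 - 2 C$
$W{\left(D,u \right)} = -110$ ($W{\left(D,u \right)} = \left(13 - 8\right) \left(\left(-10 - 12\right) + 0\right) = 5 \left(-22 + 0\right) = 5 \left(-22\right) = -110$)
$W{\left(-17,Z{\left(3,-1 \right)} \right)} n = \left(-110\right) 11 = -1210$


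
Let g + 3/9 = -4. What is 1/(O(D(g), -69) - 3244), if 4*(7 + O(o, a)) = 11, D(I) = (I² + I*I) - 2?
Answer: -4/12993 ≈ -0.00030786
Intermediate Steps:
g = -13/3 (g = -⅓ - 4 = -13/3 ≈ -4.3333)
D(I) = -2 + 2*I² (D(I) = (I² + I²) - 2 = 2*I² - 2 = -2 + 2*I²)
O(o, a) = -17/4 (O(o, a) = -7 + (¼)*11 = -7 + 11/4 = -17/4)
1/(O(D(g), -69) - 3244) = 1/(-17/4 - 3244) = 1/(-12993/4) = -4/12993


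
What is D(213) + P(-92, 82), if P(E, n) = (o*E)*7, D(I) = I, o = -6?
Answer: 4077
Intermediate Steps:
P(E, n) = -42*E (P(E, n) = -6*E*7 = -42*E)
D(213) + P(-92, 82) = 213 - 42*(-92) = 213 + 3864 = 4077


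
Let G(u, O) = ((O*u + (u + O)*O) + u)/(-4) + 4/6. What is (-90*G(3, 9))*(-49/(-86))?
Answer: 149205/86 ≈ 1734.9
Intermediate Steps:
G(u, O) = ⅔ - u/4 - O*u/4 - O*(O + u)/4 (G(u, O) = ((O*u + (O + u)*O) + u)*(-¼) + 4*(⅙) = ((O*u + O*(O + u)) + u)*(-¼) + ⅔ = (u + O*u + O*(O + u))*(-¼) + ⅔ = (-u/4 - O*u/4 - O*(O + u)/4) + ⅔ = ⅔ - u/4 - O*u/4 - O*(O + u)/4)
(-90*G(3, 9))*(-49/(-86)) = (-90*(⅔ - ¼*3 - ¼*9² - ½*9*3))*(-49/(-86)) = (-90*(⅔ - ¾ - ¼*81 - 27/2))*(-49*(-1/86)) = -90*(⅔ - ¾ - 81/4 - 27/2)*(49/86) = -90*(-203/6)*(49/86) = 3045*(49/86) = 149205/86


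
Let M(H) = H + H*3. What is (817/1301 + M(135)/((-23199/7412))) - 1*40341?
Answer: -407585420152/10060633 ≈ -40513.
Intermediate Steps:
M(H) = 4*H (M(H) = H + 3*H = 4*H)
(817/1301 + M(135)/((-23199/7412))) - 1*40341 = (817/1301 + (4*135)/((-23199/7412))) - 1*40341 = (817*(1/1301) + 540/((-23199*1/7412))) - 40341 = (817/1301 + 540/(-23199/7412)) - 40341 = (817/1301 + 540*(-7412/23199)) - 40341 = (817/1301 - 1334160/7733) - 40341 = -1729424299/10060633 - 40341 = -407585420152/10060633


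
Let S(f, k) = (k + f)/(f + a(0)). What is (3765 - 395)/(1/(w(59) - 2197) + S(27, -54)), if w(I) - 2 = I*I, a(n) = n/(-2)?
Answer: -866764/257 ≈ -3372.6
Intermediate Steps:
a(n) = -n/2 (a(n) = n*(-½) = -n/2)
w(I) = 2 + I² (w(I) = 2 + I*I = 2 + I²)
S(f, k) = (f + k)/f (S(f, k) = (k + f)/(f - ½*0) = (f + k)/(f + 0) = (f + k)/f)
(3765 - 395)/(1/(w(59) - 2197) + S(27, -54)) = (3765 - 395)/(1/((2 + 59²) - 2197) + (27 - 54)/27) = 3370/(1/((2 + 3481) - 2197) + (1/27)*(-27)) = 3370/(1/(3483 - 2197) - 1) = 3370/(1/1286 - 1) = 3370/(-1285/1286) = 3370*(-1286/1285) = -866764/257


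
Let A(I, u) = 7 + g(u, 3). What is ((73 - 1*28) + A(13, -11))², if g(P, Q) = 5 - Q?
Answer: 2916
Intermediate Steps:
A(I, u) = 9 (A(I, u) = 7 + (5 - 1*3) = 7 + (5 - 3) = 7 + 2 = 9)
((73 - 1*28) + A(13, -11))² = ((73 - 1*28) + 9)² = ((73 - 28) + 9)² = (45 + 9)² = 54² = 2916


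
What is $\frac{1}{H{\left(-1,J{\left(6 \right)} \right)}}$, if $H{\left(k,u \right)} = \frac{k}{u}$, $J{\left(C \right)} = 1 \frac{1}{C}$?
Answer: $- \frac{1}{6} \approx -0.16667$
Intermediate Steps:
$J{\left(C \right)} = \frac{1}{C}$
$\frac{1}{H{\left(-1,J{\left(6 \right)} \right)}} = \frac{1}{\left(-1\right) \frac{1}{\frac{1}{6}}} = \frac{1}{\left(-1\right) 6} = \frac{1}{-6} = - \frac{1}{6}$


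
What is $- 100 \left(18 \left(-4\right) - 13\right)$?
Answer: $8500$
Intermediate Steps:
$- 100 \left(18 \left(-4\right) - 13\right) = - 100 \left(-72 - 13\right) = \left(-100\right) \left(-85\right) = 8500$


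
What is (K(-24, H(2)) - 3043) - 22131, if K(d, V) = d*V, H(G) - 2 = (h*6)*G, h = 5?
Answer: -26662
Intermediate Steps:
H(G) = 2 + 30*G (H(G) = 2 + (5*6)*G = 2 + 30*G)
K(d, V) = V*d
(K(-24, H(2)) - 3043) - 22131 = ((2 + 30*2)*(-24) - 3043) - 22131 = ((2 + 60)*(-24) - 3043) - 22131 = (62*(-24) - 3043) - 22131 = (-1488 - 3043) - 22131 = -4531 - 22131 = -26662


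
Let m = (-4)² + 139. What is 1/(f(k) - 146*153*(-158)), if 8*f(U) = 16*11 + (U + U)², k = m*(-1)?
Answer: 2/7082877 ≈ 2.8237e-7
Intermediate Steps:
m = 155 (m = 16 + 139 = 155)
k = -155 (k = 155*(-1) = -155)
f(U) = 22 + U²/2 (f(U) = (16*11 + (U + U)²)/8 = (176 + (2*U)²)/8 = (176 + 4*U²)/8 = 22 + U²/2)
1/(f(k) - 146*153*(-158)) = 1/((22 + (½)*(-155)²) - 146*153*(-158)) = 1/((22 + (½)*24025) - 22338*(-158)) = 1/((22 + 24025/2) + 3529404) = 1/(24069/2 + 3529404) = 1/(7082877/2) = 2/7082877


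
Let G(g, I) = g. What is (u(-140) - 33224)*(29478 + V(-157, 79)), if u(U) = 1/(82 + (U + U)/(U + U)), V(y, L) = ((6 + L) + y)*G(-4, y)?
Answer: -82082453706/83 ≈ -9.8895e+8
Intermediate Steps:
V(y, L) = -24 - 4*L - 4*y (V(y, L) = ((6 + L) + y)*(-4) = (6 + L + y)*(-4) = -24 - 4*L - 4*y)
u(U) = 1/83 (u(U) = 1/(82 + (2*U)/((2*U))) = 1/(82 + (2*U)*(1/(2*U))) = 1/(82 + 1) = 1/83)
(u(-140) - 33224)*(29478 + V(-157, 79)) = (1/83 - 33224)*(29478 + (-24 - 4*79 - 4*(-157))) = -2757591*(29478 + (-24 - 316 + 628))/83 = -2757591*(29478 + 288)/83 = -2757591/83*29766 = -82082453706/83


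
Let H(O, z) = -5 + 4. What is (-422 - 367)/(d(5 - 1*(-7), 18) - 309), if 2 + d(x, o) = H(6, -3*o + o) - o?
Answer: 263/110 ≈ 2.3909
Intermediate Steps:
H(O, z) = -1
d(x, o) = -3 - o (d(x, o) = -2 + (-1 - o) = -3 - o)
(-422 - 367)/(d(5 - 1*(-7), 18) - 309) = (-422 - 367)/((-3 - 1*18) - 309) = -789/((-3 - 18) - 309) = -789/(-21 - 309) = -789/(-330) = -789*(-1/330) = 263/110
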